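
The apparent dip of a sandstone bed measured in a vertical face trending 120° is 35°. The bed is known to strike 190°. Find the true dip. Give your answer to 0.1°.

36.7°

β = acute angle between strike 190° and section 120° = 70°.
tan δ = tan α / sin β = tan 35° / sin 70° = 0.7002 / 0.9397 = 0.7451
δ = arctan(0.7451) = 36.69°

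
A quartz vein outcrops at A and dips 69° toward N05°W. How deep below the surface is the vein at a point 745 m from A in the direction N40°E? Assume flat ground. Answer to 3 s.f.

1370 m

The hole lies 45° from the dip direction, so the down-dip offset is 745 × cos 45° = 526.79 m.
Depth = down-dip offset × tan(dip) = 526.79 × tan 69° = 526.79 × 2.6051
Depth = 1372.35 m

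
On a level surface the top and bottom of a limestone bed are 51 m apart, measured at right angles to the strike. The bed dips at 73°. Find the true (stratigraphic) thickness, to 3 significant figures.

True thickness t = w · sin(dip) = 51 × sin 73°
t = 51 × 0.9563 = 48.772 m

48.8 m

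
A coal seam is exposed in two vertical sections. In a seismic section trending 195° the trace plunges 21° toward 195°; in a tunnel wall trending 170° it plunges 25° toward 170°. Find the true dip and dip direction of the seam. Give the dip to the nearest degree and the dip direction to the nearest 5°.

true dip 25°, dip direction 160°

Each apparent-dip line lies in the plane. As unit vectors (x east, y north, z up), v₁ plunges 21°→195° and v₂ plunges 25°→170°.
Cross product v₁ × v₂ gives the pole to the plane: n ∝ (0.061, -0.159, 0.358).
tan δ = √(n_x²+n_y²)/n_z = 0.170/0.358, so δ = 25.4°.
Dip direction = azimuth of (n_x, n_y) = atan2(0.061, -0.159) = 159°.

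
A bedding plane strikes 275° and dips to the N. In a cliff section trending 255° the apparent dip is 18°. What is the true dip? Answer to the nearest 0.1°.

43.5°

The section is 20° from the strike.
tan δ = tan α / sin β = tan 18° / sin 20° = 0.3249 / 0.3420 = 0.9500
true dip = arctan 0.9500 = 43.53°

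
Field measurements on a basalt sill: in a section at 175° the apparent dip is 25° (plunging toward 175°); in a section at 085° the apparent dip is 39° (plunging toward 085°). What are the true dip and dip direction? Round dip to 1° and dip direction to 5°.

true dip 43°, dip direction 115°

Represent each trace as a vector plunging at its apparent dip toward its trend (east-north-up frame): v₁ = (0.079, -0.903, -0.423), v₂ = (0.774, 0.068, -0.629).
The plane normal is n = v₁ × v₂ ∝ (0.597, -0.277, 0.704).
tan δ = √(n_x²+n_y²)/n_z = 0.658/0.704, so δ = 43.1°.
Dip direction = azimuth of (n_x, n_y) = atan2(0.597, -0.277) = 115°.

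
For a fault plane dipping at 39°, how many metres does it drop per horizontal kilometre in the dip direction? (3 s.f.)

810 m

drop per km = 1000 × tan 39° = 1000 × 0.8098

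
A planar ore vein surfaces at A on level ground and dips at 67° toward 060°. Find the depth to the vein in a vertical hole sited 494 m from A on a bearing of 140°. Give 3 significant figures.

202 m

The hole lies 80° from the dip direction, so the down-dip offset is 494 × cos 80° = 85.78 m.
Depth = down-dip offset × tan(dip) = 85.78 × tan 67° = 85.78 × 2.3559
Depth = 202.09 m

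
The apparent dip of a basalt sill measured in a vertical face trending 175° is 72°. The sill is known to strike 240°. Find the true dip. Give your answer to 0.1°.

β = acute angle between strike 240° and section 175° = 65°.
tan(true dip) = tan 72° / sin 65° = 3.3958
δ = arctan(3.3958) = 73.59°

73.6°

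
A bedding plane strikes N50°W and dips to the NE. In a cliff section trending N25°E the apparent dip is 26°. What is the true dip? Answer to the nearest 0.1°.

β = acute angle between strike N50°W and section N25°E = 75°.
tan δ = tan α / sin β = tan 26° / sin 75° = 0.4877 / 0.9659 = 0.5049
δ = arctan(0.5049) = 26.79°

26.8°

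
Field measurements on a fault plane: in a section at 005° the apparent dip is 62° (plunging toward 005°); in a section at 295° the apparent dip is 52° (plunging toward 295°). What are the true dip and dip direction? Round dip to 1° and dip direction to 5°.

true dip 63°, dip direction 345°

The two traces are lines in the plane: v₁ = (sin 5°·cos 62°, cos 5°·cos 62°, −sin 62°), v₂ = (sin 295°·cos 52°, cos 295°·cos 52°, −sin 52°).
Cross product v₁ × v₂ gives the pole to the plane: n ∝ (-0.139, 0.525, 0.272).
Dip δ = arctan(|n_h|/n_z) = arctan(0.543/0.272) = 63.4°.
Dip direction = azimuth of (n_x, n_y) = atan2(-0.139, 0.525) = 345°.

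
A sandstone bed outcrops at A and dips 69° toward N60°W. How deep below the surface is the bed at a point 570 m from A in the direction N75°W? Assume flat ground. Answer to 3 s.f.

1430 m

The hole lies 15° from the dip direction, so the down-dip offset is 570 × cos 15° = 550.58 m.
Depth = down-dip offset × tan(dip) = 550.58 × tan 69° = 550.58 × 2.6051
Depth = 1434.30 m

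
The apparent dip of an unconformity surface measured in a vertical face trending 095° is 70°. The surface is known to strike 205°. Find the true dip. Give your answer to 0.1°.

The section is 70° from the strike.
tan δ = tan α / sin β = tan 70° / sin 70° = 2.7475 / 0.9397 = 2.9238
true dip = arctan 2.9238 = 71.12°

71.1°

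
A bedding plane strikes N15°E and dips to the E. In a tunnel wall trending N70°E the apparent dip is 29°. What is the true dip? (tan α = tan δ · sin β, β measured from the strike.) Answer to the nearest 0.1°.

The section is 55° from the strike.
tan δ = tan α / sin β = tan 29° / sin 55° = 0.5543 / 0.8192 = 0.6767
δ = arctan(0.6767) = 34.09°

34.1°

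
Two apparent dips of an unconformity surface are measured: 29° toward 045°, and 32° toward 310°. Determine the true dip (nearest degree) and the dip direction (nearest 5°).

true dip 41°, dip direction 355°

Represent each trace as a vector plunging at its apparent dip toward its trend (east-north-up frame): v₁ = (0.618, 0.618, -0.485), v₂ = (-0.650, 0.545, -0.530).
The plane normal is n = v₁ × v₂ ∝ (-0.063, 0.643, 0.739).
True dip = arccos(n_z / |n|) = arccos(0.7529) = 41.2°.
Dip direction = atan2(-0.063, 0.643) = 354° (azimuth of n's horizontal projection).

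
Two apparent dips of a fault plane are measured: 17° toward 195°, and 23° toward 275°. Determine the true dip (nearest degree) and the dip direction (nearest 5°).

The two traces are lines in the plane: v₁ = (sin 195°·cos 17°, cos 195°·cos 17°, −sin 17°), v₂ = (sin 275°·cos 23°, cos 275°·cos 23°, −sin 23°).
n = v₁ × v₂ = (-0.384, -0.171, 0.867) (taken with n_z > 0).
True dip = arccos(n_z / |n|) = arccos(0.8996) = 25.9°.
Dip direction = azimuth of (n_x, n_y) = atan2(-0.384, -0.171) = 246°.

true dip 26°, dip direction 245°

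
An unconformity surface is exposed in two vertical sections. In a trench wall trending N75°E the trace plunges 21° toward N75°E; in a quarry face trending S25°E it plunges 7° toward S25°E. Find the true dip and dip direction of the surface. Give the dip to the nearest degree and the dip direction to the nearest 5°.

true dip 21°, dip direction 085°

Represent each trace as a vector plunging at its apparent dip toward its trend (east-north-up frame): v₁ = (0.902, 0.242, -0.358), v₂ = (0.419, -0.900, -0.122).
n = v₁ × v₂ = (0.352, 0.040, 0.913) (taken with n_z > 0).
Dip δ = arctan(|n_h|/n_z) = arctan(0.354/0.913) = 21.2°.
The horizontal component of n points toward azimuth atan2(n_x, n_y) = 83°, the dip direction.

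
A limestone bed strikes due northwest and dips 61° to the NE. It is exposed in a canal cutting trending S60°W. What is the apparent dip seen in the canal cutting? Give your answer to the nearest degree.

The section lies 75° from the strike.
tan α = tan 61° × sin 75° = 1.8040 × 0.9659 = 1.7426
apparent dip = arctan 1.7426 = 60.15°

60°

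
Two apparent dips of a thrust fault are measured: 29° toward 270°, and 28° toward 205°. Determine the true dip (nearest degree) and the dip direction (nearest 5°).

true dip 33°, dip direction 240°

Each apparent-dip line lies in the plane. As unit vectors (x east, y north, z up), v₁ plunges 29°→270° and v₂ plunges 28°→205°.
The plane normal is n = v₁ × v₂ ∝ (-0.388, -0.230, 0.700).
True dip = arccos(n_z / |n|) = arccos(0.8407) = 32.8°.
The horizontal component of n points toward azimuth atan2(n_x, n_y) = 239°, the dip direction.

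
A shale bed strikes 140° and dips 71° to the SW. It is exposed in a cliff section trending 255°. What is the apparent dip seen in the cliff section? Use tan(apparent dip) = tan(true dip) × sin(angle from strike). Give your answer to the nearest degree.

The strike is 140° and the section trends 255°; the acute angle between them is β = 65°.
tan(apparent dip) = tan 71° · sin 65° = 2.6321
α = arctan(2.6321) = 69.20°

69°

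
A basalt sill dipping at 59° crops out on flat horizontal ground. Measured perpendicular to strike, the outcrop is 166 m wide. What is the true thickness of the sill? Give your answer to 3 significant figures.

True thickness t = w · sin(dip) = 166 × sin 59°
t = 166 × 0.8572 = 142.290 m

142 m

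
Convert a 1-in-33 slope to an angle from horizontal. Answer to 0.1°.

tan θ = 1/33 = 0.0303
θ = arctan(0.0303) = 1.74°

1.7°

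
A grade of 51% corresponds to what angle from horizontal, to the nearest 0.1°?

tan θ = 51/100 = 0.5100
θ = arctan(0.5100) = 27.02°

27.0°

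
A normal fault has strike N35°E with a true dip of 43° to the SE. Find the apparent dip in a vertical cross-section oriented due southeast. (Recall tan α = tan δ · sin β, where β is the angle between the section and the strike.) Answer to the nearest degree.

Angle between strike (N35°E) and section (due southeast): β = 80°.
tan α = tan 43° × sin 80° = 0.9325 × 0.9848 = 0.9183
α = arctan(0.9183) = 42.56°

43°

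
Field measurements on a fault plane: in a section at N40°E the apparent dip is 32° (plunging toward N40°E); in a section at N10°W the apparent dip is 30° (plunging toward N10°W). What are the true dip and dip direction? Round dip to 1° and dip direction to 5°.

The two traces are lines in the plane: v₁ = (sin 40°·cos 32°, cos 40°·cos 32°, −sin 32°), v₂ = (sin 350°·cos 30°, cos 350°·cos 30°, −sin 30°).
n = v₁ × v₂ = (0.127, 0.352, 0.563) (taken with n_z > 0).
tan δ = √(n_x²+n_y²)/n_z = 0.374/0.563, so δ = 33.6°.
The horizontal component of n points toward azimuth atan2(n_x, n_y) = 20°, the dip direction.

true dip 34°, dip direction 020°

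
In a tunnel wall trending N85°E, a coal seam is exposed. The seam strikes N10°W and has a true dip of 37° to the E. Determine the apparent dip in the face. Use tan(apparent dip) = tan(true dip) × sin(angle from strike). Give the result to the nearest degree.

The section lies 85° from the strike.
tan α = tan 37° × sin 85° = 0.7536 × 0.9962 = 0.7507
apparent dip = arctan 0.7507 = 36.90°

37°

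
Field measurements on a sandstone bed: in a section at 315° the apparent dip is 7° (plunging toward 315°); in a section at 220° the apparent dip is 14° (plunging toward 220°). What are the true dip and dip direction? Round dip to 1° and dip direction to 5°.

true dip 16°, dip direction 250°

The two traces are lines in the plane: v₁ = (sin 315°·cos 7°, cos 315°·cos 7°, −sin 7°), v₂ = (sin 220°·cos 14°, cos 220°·cos 14°, −sin 14°).
Cross product v₁ × v₂ gives the pole to the plane: n ∝ (-0.260, -0.094, 0.959).
Dip δ = arctan(|n_h|/n_z) = arctan(0.277/0.959) = 16.1°.
Dip direction = azimuth of (n_x, n_y) = atan2(-0.260, -0.094) = 250°.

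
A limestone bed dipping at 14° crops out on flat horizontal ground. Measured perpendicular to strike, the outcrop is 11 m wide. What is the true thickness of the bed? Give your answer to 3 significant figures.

True thickness t = w · sin(dip) = 11 × sin 14°
t = 11 × 0.2419 = 2.661 m

2.66 m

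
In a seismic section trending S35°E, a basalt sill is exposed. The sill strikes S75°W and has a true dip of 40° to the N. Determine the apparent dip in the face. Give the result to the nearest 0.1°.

38.3°

Angle between strike (S75°W) and section (S35°E): β = 70°.
tan α = tan 40° × sin 70° = 0.8391 × 0.9397 = 0.7885
apparent dip = arctan 0.7885 = 38.26°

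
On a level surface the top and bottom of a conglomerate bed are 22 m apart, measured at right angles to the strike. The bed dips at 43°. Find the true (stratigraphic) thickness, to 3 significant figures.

15.0 m

True thickness t = w · sin(dip) = 22 × sin 43°
t = 22 × 0.6820 = 15.004 m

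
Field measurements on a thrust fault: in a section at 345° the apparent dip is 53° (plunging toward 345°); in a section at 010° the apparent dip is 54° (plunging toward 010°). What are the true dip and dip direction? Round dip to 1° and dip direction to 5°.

The two traces are lines in the plane: v₁ = (sin 345°·cos 53°, cos 345°·cos 53°, −sin 53°), v₂ = (sin 10°·cos 54°, cos 10°·cos 54°, −sin 54°).
Cross product v₁ × v₂ gives the pole to the plane: n ∝ (0.008, 0.208, 0.149).
True dip = arccos(n_z / |n|) = arccos(0.5842) = 54.3°.
The horizontal component of n points toward azimuth atan2(n_x, n_y) = 2°, the dip direction.

true dip 54°, dip direction 000°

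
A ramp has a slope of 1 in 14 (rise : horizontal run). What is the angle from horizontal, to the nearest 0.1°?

4.1°

tan θ = 1/14 = 0.0714
θ = arctan(0.0714) = 4.09°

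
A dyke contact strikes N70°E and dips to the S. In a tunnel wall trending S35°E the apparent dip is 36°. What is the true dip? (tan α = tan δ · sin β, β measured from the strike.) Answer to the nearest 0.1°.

36.9°

The section is 75° from the strike.
tan(true dip) = tan 36° / sin 75° = 0.7522
δ = arctan(0.7522) = 36.95°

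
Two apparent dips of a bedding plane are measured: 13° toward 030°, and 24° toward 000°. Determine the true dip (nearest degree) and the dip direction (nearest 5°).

true dip 28°, dip direction 325°

Each apparent-dip line lies in the plane. As unit vectors (x east, y north, z up), v₁ plunges 13°→030° and v₂ plunges 24°→000°.
The plane normal is n = v₁ × v₂ ∝ (-0.138, 0.198, 0.445).
True dip = arccos(n_z / |n|) = arccos(0.8791) = 28.5°.
The horizontal component of n points toward azimuth atan2(n_x, n_y) = 325°, the dip direction.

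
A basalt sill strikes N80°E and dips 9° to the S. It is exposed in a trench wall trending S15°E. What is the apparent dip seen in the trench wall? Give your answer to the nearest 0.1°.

9.0°

The section lies 85° from the strike.
tan α = tan 9° × sin 85° = 0.1584 × 0.9962 = 0.1578
apparent dip = arctan 0.1578 = 8.97°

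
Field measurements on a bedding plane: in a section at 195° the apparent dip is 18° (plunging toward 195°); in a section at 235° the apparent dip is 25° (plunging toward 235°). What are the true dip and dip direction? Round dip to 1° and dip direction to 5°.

Each apparent-dip line lies in the plane. As unit vectors (x east, y north, z up), v₁ plunges 18°→195° and v₂ plunges 25°→235°.
The plane normal is n = v₁ × v₂ ∝ (-0.228, -0.125, 0.554).
Dip δ = arctan(|n_h|/n_z) = arctan(0.260/0.554) = 25.1°.
The horizontal component of n points toward azimuth atan2(n_x, n_y) = 241°, the dip direction.

true dip 25°, dip direction 240°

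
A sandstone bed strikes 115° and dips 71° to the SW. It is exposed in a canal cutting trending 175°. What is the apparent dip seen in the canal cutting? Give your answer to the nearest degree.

The section lies 60° from the strike.
tan(apparent dip) = tan 71° · sin 60° = 2.5151
apparent dip = arctan 2.5151 = 68.32°

68°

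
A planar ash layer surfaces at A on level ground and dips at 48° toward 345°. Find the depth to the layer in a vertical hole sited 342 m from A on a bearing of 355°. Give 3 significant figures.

374 m

The hole lies 10° from the dip direction, so the down-dip offset is 342 × cos 10° = 336.80 m.
Depth = down-dip offset × tan(dip) = 336.80 × tan 48° = 336.80 × 1.1106
Depth = 374.06 m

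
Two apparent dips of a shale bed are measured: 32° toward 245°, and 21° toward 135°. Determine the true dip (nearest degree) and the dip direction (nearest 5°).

true dip 42°, dip direction 200°

Represent each trace as a vector plunging at its apparent dip toward its trend (east-north-up frame): v₁ = (-0.769, -0.358, -0.530), v₂ = (0.660, -0.660, -0.358).
Cross product v₁ × v₂ gives the pole to the plane: n ∝ (-0.221, -0.625, 0.744).
True dip = arccos(n_z / |n|) = arccos(0.7464) = 41.7°.
The horizontal component of n points toward azimuth atan2(n_x, n_y) = 199°, the dip direction.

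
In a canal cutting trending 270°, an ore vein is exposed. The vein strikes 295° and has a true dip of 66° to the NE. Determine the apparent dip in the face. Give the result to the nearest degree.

44°

The strike is 295° and the section trends 270°; the acute angle between them is β = 25°.
tan α = tan 66° × sin 25° = 2.2460 × 0.4226 = 0.9492
α = arctan(0.9492) = 43.51°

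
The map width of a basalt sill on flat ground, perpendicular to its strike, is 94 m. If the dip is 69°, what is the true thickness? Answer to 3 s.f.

87.8 m

True thickness t = w · sin(dip) = 94 × sin 69°
t = 94 × 0.9336 = 87.757 m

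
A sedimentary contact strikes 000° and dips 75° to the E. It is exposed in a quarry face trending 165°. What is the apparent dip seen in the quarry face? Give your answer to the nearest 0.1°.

Angle between strike (000°) and section (165°): β = 15°.
tan α = tan 75° × sin 15° = 3.7321 × 0.2588 = 0.9659
apparent dip = arctan 0.9659 = 44.01°

44.0°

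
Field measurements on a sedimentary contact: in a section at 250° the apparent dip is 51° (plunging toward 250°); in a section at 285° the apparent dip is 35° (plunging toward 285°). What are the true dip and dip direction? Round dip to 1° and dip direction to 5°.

true dip 53°, dip direction 225°

The two traces are lines in the plane: v₁ = (sin 250°·cos 51°, cos 250°·cos 51°, −sin 51°), v₂ = (sin 285°·cos 35°, cos 285°·cos 35°, −sin 35°).
n = v₁ × v₂ = (-0.288, -0.276, 0.296) (taken with n_z > 0).
Dip δ = arctan(|n_h|/n_z) = arctan(0.399/0.296) = 53.4°.
Dip direction = atan2(-0.288, -0.276) = 226° (azimuth of n's horizontal projection).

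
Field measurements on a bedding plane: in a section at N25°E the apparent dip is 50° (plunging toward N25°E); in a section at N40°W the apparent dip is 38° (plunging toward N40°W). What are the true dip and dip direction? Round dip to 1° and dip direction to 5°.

Represent each trace as a vector plunging at its apparent dip toward its trend (east-north-up frame): v₁ = (0.272, 0.583, -0.766), v₂ = (-0.507, 0.604, -0.616).
Cross product v₁ × v₂ gives the pole to the plane: n ∝ (0.104, 0.555, 0.459).
True dip = arccos(n_z / |n|) = arccos(0.6307) = 50.9°.
Dip direction = azimuth of (n_x, n_y) = atan2(0.104, 0.555) = 11°.

true dip 51°, dip direction 010°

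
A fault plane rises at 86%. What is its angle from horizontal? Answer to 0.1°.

40.7°

tan θ = 86/100 = 0.8600
θ = arctan(0.8600) = 40.70°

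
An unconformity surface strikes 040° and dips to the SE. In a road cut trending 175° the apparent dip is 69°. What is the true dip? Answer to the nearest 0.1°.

74.8°

The section is 45° from the strike.
tan δ = tan α / sin β = tan 69° / sin 45° = 2.6051 / 0.7071 = 3.6842
δ = arctan(3.6842) = 74.81°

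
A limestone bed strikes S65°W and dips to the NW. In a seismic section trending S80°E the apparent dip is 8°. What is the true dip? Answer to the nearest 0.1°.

β = acute angle between strike S65°W and section S80°E = 35°.
tan(true dip) = tan 8° / sin 35° = 0.2450
true dip = arctan 0.2450 = 13.77°

13.8°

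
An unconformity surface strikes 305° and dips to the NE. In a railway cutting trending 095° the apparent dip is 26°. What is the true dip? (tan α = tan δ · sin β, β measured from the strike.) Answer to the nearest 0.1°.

44.3°

β = acute angle between strike 305° and section 095° = 30°.
tan(true dip) = tan 26° / sin 30° = 0.9755
true dip = arctan 0.9755 = 44.29°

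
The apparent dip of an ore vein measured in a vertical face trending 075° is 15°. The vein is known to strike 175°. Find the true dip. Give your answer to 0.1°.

β = acute angle between strike 175° and section 075° = 80°.
tan δ = tan α / sin β = tan 15° / sin 80° = 0.2679 / 0.9848 = 0.2721
true dip = arctan 0.2721 = 15.22°

15.2°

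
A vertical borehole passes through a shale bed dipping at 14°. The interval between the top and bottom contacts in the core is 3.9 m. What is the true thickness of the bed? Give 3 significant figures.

True thickness t = h · cos(dip) = 3.9 × cos 14°
t = 3.9 × 0.9703 = 3.784 m

3.78 m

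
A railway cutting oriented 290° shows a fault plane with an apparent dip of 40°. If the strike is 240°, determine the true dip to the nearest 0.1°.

47.6°

The section is 50° from the strike.
tan(true dip) = tan 40° / sin 50° = 1.0954
δ = arctan(1.0954) = 47.61°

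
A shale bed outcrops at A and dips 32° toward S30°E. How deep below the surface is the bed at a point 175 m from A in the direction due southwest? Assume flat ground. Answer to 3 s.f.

28.3 m

The hole lies 75° from the dip direction, so the down-dip offset is 175 × cos 75° = 45.29 m.
Depth = down-dip offset × tan(dip) = 45.29 × tan 32° = 45.29 × 0.6249
Depth = 28.30 m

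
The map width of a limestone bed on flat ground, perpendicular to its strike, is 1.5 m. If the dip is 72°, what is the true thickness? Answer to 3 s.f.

1.43 m

True thickness t = w · sin(dip) = 1.5 × sin 72°
t = 1.5 × 0.9511 = 1.427 m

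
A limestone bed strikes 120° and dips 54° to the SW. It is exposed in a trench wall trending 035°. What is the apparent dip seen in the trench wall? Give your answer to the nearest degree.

Angle between strike (120°) and section (035°): β = 85°.
tan α = tan 54° × sin 85° = 1.3764 × 0.9962 = 1.3711
α = arctan(1.3711) = 53.90°

54°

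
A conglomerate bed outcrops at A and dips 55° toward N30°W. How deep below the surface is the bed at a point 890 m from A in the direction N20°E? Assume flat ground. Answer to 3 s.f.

817 m

The hole lies 50° from the dip direction, so the down-dip offset is 890 × cos 50° = 572.08 m.
Depth = down-dip offset × tan(dip) = 572.08 × tan 55° = 572.08 × 1.4281
Depth = 817.02 m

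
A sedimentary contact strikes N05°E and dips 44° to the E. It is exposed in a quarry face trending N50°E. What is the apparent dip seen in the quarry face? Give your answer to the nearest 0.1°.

34.3°

The section lies 45° from the strike.
tan(apparent dip) = tan 44° · sin 45° = 0.6828
α = arctan(0.6828) = 34.33°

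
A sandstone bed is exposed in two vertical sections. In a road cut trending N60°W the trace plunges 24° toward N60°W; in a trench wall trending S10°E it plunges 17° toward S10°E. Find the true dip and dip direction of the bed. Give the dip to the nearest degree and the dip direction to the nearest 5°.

Represent each trace as a vector plunging at its apparent dip toward its trend (east-north-up frame): v₁ = (-0.791, 0.457, -0.407), v₂ = (0.166, -0.942, -0.292).
n = v₁ × v₂ = (-0.517, -0.299, 0.669) (taken with n_z > 0).
True dip = arccos(n_z / |n|) = arccos(0.7463) = 41.7°.
Dip direction = atan2(-0.517, -0.299) = 240° (azimuth of n's horizontal projection).

true dip 42°, dip direction 240°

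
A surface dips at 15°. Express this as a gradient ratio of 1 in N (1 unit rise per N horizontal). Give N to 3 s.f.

1 : N means tan θ = 1/N, so N = 1/tan 15° = 1/0.2679

1 in 3.73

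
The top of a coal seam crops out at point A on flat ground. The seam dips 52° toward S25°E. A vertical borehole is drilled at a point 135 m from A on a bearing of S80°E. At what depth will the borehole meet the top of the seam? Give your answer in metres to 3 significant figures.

The hole lies 55° from the dip direction, so the down-dip offset is 135 × cos 55° = 77.43 m.
Depth = down-dip offset × tan(dip) = 77.43 × tan 52° = 77.43 × 1.2799
Depth = 99.11 m

99.1 m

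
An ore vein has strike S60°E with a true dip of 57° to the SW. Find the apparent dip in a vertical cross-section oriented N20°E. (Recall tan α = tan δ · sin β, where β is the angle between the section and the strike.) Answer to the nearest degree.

57°

The strike is S60°E and the section trends N20°E; the acute angle between them is β = 80°.
tan α = tan 57° × sin 80° = 1.5399 × 0.9848 = 1.5165
apparent dip = arctan 1.5165 = 56.60°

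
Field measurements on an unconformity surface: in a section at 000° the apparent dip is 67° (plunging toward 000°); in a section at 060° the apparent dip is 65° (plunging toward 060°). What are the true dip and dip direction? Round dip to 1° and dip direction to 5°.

Each apparent-dip line lies in the plane. As unit vectors (x east, y north, z up), v₁ plunges 67°→000° and v₂ plunges 65°→060°.
The plane normal is n = v₁ × v₂ ∝ (0.160, 0.337, 0.143).
tan δ = √(n_x²+n_y²)/n_z = 0.373/0.143, so δ = 69.0°.
The horizontal component of n points toward azimuth atan2(n_x, n_y) = 25°, the dip direction.

true dip 69°, dip direction 025°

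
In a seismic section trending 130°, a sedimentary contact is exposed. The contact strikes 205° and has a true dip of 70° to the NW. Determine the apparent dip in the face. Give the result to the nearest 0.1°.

69.4°

Angle between strike (205°) and section (130°): β = 75°.
tan α = tan 70° × sin 75° = 2.7475 × 0.9659 = 2.6539
apparent dip = arctan 2.6539 = 69.35°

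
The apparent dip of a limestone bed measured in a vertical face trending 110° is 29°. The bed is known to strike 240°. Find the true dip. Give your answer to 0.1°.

The section is 50° from the strike.
tan δ = tan α / sin β = tan 29° / sin 50° = 0.5543 / 0.7660 = 0.7236
true dip = arctan 0.7236 = 35.89°

35.9°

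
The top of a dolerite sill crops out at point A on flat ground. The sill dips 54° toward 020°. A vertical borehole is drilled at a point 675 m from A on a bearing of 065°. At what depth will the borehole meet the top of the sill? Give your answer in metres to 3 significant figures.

The hole lies 45° from the dip direction, so the down-dip offset is 675 × cos 45° = 477.30 m.
Depth = down-dip offset × tan(dip) = 477.30 × tan 54° = 477.30 × 1.3764
Depth = 656.94 m

657 m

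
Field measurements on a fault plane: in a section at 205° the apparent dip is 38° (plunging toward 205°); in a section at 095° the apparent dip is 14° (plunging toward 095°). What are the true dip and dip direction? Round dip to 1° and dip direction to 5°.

true dip 44°, dip direction 170°

Each apparent-dip line lies in the plane. As unit vectors (x east, y north, z up), v₁ plunges 38°→205° and v₂ plunges 14°→095°.
The plane normal is n = v₁ × v₂ ∝ (0.121, -0.676, 0.718).
True dip = arccos(n_z / |n|) = arccos(0.7231) = 43.7°.
The horizontal component of n points toward azimuth atan2(n_x, n_y) = 170°, the dip direction.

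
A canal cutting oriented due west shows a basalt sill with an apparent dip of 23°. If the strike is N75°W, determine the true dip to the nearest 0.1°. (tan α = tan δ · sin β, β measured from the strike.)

58.6°

The section is 15° from the strike.
tan(true dip) = tan 23° / sin 15° = 1.6400
true dip = arctan 1.6400 = 58.63°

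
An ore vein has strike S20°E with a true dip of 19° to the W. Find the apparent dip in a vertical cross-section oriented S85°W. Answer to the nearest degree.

The section lies 75° from the strike.
tan α = tan 19° × sin 75° = 0.3443 × 0.9659 = 0.3326
apparent dip = arctan 0.3326 = 18.40°

18°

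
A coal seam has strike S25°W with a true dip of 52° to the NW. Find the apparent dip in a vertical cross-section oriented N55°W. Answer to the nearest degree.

52°

The strike is S25°W and the section trends N55°W; the acute angle between them is β = 80°.
tan α = tan 52° × sin 80° = 1.2799 × 0.9848 = 1.2605
α = arctan(1.2605) = 51.57°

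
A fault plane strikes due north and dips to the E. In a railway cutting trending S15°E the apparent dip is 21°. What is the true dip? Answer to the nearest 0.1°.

56.0°

β = acute angle between strike due north and section S15°E = 15°.
tan δ = tan α / sin β = tan 21° / sin 15° = 0.3839 / 0.2588 = 1.4831
δ = arctan(1.4831) = 56.01°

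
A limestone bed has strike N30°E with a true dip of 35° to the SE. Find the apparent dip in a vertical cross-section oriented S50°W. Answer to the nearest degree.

13°

The strike is N30°E and the section trends S50°W; the acute angle between them is β = 20°.
tan(apparent dip) = tan 35° · sin 20° = 0.2395
α = arctan(0.2395) = 13.47°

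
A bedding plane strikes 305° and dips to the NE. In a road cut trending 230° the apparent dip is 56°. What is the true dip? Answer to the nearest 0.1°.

The section is 75° from the strike.
tan(true dip) = tan 56° / sin 75° = 1.5349
δ = arctan(1.5349) = 56.91°

56.9°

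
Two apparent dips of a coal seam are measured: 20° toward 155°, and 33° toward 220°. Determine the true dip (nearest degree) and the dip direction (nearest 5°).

true dip 33°, dip direction 210°

Each apparent-dip line lies in the plane. As unit vectors (x east, y north, z up), v₁ plunges 20°→155° and v₂ plunges 33°→220°.
Cross product v₁ × v₂ gives the pole to the plane: n ∝ (-0.244, -0.401, 0.714).
tan δ = √(n_x²+n_y²)/n_z = 0.469/0.714, so δ = 33.3°.
Dip direction = azimuth of (n_x, n_y) = atan2(-0.244, -0.401) = 211°.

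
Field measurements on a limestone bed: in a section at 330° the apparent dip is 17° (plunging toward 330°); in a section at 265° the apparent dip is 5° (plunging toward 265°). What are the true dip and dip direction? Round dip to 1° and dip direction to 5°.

true dip 17°, dip direction 340°

Represent each trace as a vector plunging at its apparent dip toward its trend (east-north-up frame): v₁ = (-0.478, 0.828, -0.292), v₂ = (-0.992, -0.087, -0.087).
Cross product v₁ × v₂ gives the pole to the plane: n ∝ (-0.098, 0.248, 0.863).
tan δ = √(n_x²+n_y²)/n_z = 0.267/0.863, so δ = 17.2°.
Dip direction = azimuth of (n_x, n_y) = atan2(-0.098, 0.248) = 339°.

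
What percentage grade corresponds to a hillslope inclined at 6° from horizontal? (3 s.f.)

grade % = 100 × tan 6° = 100 × 0.1051

10.5%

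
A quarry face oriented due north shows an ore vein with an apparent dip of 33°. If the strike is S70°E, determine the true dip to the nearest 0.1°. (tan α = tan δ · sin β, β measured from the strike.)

34.6°

β = acute angle between strike S70°E and section due north = 70°.
tan δ = tan α / sin β = tan 33° / sin 70° = 0.6494 / 0.9397 = 0.6911
δ = arctan(0.6911) = 34.65°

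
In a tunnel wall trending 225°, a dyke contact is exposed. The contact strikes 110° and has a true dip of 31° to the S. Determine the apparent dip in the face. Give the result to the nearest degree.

Angle between strike (110°) and section (225°): β = 65°.
tan(apparent dip) = tan 31° · sin 65° = 0.5446
α = arctan(0.5446) = 28.57°

29°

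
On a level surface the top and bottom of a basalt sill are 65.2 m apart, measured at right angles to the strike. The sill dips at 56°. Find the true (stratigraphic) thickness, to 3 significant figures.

True thickness t = w · sin(dip) = 65.2 × sin 56°
t = 65.2 × 0.8290 = 54.053 m

54.1 m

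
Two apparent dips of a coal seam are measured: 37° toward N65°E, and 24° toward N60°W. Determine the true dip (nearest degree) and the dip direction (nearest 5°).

true dip 53°, dip direction 010°

Represent each trace as a vector plunging at its apparent dip toward its trend (east-north-up frame): v₁ = (0.724, 0.338, -0.602), v₂ = (-0.791, 0.457, -0.407).
n = v₁ × v₂ = (0.138, 0.771, 0.598) (taken with n_z > 0).
True dip = arccos(n_z / |n|) = arccos(0.6069) = 52.6°.
Dip direction = azimuth of (n_x, n_y) = atan2(0.138, 0.771) = 10°.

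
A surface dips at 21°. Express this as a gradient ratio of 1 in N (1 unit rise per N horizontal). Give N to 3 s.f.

1 in 2.61

1 : N means tan θ = 1/N, so N = 1/tan 21° = 1/0.3839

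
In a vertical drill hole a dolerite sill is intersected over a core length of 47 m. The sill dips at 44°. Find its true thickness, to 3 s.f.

True thickness t = h · cos(dip) = 47 × cos 44°
t = 47 × 0.7193 = 33.809 m

33.8 m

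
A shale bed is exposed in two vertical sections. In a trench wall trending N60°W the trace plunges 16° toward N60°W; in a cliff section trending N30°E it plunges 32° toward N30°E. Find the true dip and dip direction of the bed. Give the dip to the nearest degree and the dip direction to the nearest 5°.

true dip 35°, dip direction 005°

Represent each trace as a vector plunging at its apparent dip toward its trend (east-north-up frame): v₁ = (-0.832, 0.481, -0.276), v₂ = (0.424, 0.734, -0.530).
The plane normal is n = v₁ × v₂ ∝ (0.052, 0.558, 0.815).
True dip = arccos(n_z / |n|) = arccos(0.8240) = 34.5°.
Dip direction = azimuth of (n_x, n_y) = atan2(0.052, 0.558) = 5°.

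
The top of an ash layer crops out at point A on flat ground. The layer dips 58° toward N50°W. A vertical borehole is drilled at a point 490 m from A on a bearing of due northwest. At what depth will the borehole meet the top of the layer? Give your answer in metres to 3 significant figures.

The hole lies 5° from the dip direction, so the down-dip offset is 490 × cos 5° = 488.14 m.
Depth = down-dip offset × tan(dip) = 488.14 × tan 58° = 488.14 × 1.6003
Depth = 781.18 m

781 m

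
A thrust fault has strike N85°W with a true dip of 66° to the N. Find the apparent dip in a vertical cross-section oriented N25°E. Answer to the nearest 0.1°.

The section lies 70° from the strike.
tan α = tan 66° × sin 70° = 2.2460 × 0.9397 = 2.1106
apparent dip = arctan 2.1106 = 64.65°

64.6°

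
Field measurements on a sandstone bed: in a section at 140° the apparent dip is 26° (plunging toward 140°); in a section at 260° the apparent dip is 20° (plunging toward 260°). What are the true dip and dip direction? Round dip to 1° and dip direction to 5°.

Represent each trace as a vector plunging at its apparent dip toward its trend (east-north-up frame): v₁ = (0.578, -0.689, -0.438), v₂ = (-0.925, -0.163, -0.342).
n = v₁ × v₂ = (-0.164, -0.603, 0.731) (taken with n_z > 0).
tan δ = √(n_x²+n_y²)/n_z = 0.625/0.731, so δ = 40.5°.
The horizontal component of n points toward azimuth atan2(n_x, n_y) = 195°, the dip direction.

true dip 41°, dip direction 195°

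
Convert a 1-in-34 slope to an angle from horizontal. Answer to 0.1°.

1.7°

tan θ = 1/34 = 0.0294
θ = arctan(0.0294) = 1.68°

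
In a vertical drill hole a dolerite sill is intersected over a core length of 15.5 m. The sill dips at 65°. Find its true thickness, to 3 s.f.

True thickness t = h · cos(dip) = 15.5 × cos 65°
t = 15.5 × 0.4226 = 6.551 m

6.55 m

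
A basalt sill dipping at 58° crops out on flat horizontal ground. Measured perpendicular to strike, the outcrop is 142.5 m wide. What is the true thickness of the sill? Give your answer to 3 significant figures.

True thickness t = w · sin(dip) = 142.5 × sin 58°
t = 142.5 × 0.8480 = 120.847 m

121 m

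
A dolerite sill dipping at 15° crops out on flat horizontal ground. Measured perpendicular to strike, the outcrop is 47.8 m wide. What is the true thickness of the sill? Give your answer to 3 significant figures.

True thickness t = w · sin(dip) = 47.8 × sin 15°
t = 47.8 × 0.2588 = 12.372 m

12.4 m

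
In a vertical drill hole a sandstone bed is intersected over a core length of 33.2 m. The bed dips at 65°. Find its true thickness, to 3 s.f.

True thickness t = h · cos(dip) = 33.2 × cos 65°
t = 33.2 × 0.4226 = 14.031 m

14.0 m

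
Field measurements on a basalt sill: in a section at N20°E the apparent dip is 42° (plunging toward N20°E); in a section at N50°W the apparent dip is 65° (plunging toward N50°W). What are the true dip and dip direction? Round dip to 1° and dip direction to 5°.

true dip 65°, dip direction 315°

Represent each trace as a vector plunging at its apparent dip toward its trend (east-north-up frame): v₁ = (0.254, 0.698, -0.669), v₂ = (-0.324, 0.272, -0.906).
n = v₁ × v₂ = (-0.451, 0.447, 0.295) (taken with n_z > 0).
tan δ = √(n_x²+n_y²)/n_z = 0.635/0.295, so δ = 65.1°.
Dip direction = azimuth of (n_x, n_y) = atan2(-0.451, 0.447) = 315°.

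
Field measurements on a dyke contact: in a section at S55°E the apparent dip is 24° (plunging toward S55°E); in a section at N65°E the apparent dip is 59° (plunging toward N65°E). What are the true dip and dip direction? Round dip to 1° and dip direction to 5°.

true dip 60°, dip direction 050°

Each apparent-dip line lies in the plane. As unit vectors (x east, y north, z up), v₁ plunges 24°→S55°E and v₂ plunges 59°→N65°E.
n = v₁ × v₂ = (0.538, 0.452, 0.407) (taken with n_z > 0).
Dip δ = arctan(|n_h|/n_z) = arctan(0.702/0.407) = 59.9°.
Dip direction = atan2(0.538, 0.452) = 50° (azimuth of n's horizontal projection).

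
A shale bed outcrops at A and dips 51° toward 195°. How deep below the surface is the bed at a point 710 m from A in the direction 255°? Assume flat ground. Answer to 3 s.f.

The hole lies 60° from the dip direction, so the down-dip offset is 710 × cos 60° = 355.00 m.
Depth = down-dip offset × tan(dip) = 355.00 × tan 51° = 355.00 × 1.2349
Depth = 438.39 m

438 m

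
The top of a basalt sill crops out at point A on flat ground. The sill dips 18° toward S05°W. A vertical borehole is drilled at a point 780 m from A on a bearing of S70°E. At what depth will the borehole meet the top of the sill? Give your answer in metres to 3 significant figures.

65.6 m

The hole lies 75° from the dip direction, so the down-dip offset is 780 × cos 75° = 201.88 m.
Depth = down-dip offset × tan(dip) = 201.88 × tan 18° = 201.88 × 0.3249
Depth = 65.59 m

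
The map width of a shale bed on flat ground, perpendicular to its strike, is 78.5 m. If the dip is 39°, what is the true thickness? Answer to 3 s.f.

49.4 m

True thickness t = w · sin(dip) = 78.5 × sin 39°
t = 78.5 × 0.6293 = 49.402 m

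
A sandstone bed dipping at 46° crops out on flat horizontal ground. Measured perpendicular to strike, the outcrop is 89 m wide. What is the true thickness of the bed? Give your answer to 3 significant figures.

True thickness t = w · sin(dip) = 89 × sin 46°
t = 89 × 0.7193 = 64.021 m

64.0 m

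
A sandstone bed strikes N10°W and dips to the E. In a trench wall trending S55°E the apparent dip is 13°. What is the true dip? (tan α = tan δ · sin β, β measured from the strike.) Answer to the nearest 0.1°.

18.1°

β = acute angle between strike N10°W and section S55°E = 45°.
tan δ = tan α / sin β = tan 13° / sin 45° = 0.2309 / 0.7071 = 0.3265
δ = arctan(0.3265) = 18.08°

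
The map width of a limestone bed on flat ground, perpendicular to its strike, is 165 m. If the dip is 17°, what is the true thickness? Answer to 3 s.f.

48.2 m

True thickness t = w · sin(dip) = 165 × sin 17°
t = 165 × 0.2924 = 48.241 m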